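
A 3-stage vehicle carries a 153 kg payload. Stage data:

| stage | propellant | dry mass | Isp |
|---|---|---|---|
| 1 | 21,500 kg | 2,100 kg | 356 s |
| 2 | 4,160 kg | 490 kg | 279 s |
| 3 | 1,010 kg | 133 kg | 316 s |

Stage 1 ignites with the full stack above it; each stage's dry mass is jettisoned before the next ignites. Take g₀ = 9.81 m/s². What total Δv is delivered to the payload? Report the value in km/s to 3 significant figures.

Ignition mass of stage 1 = 21,500+2,100 + 4,160+490 + 1,010+133 + 153 = 29,546 kg.
Stage 1: m₀ = 29,546 kg, m_f = 29,546 − 21,500 = 8,046 kg; Δv = 356×9.81×ln(3.672) = 3492.4×1.3008 ≈ 4543 m/s.
Stage 2: m₀ = 5,946 kg, m_f = 5,946 − 4,160 = 1,786 kg; Δv = 279×9.81×ln(3.329) = 2737.0×1.2027 ≈ 3292 m/s.
Stage 3: m₀ = 1,296 kg, m_f = 1,296 − 1,010 = 286 kg; Δv = 316×9.81×ln(4.531) = 3100.0×1.5110 ≈ 4684 m/s.
Total Δv = 4543 + 3292 + 4684 = 12519 m/s.

Δv ≈ 12.5 km/s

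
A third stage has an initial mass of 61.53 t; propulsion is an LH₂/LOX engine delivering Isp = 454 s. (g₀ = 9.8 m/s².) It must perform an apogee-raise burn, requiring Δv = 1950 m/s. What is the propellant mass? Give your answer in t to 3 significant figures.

v_e = Isp · g₀ = 454 × 9.8 = 4449.2 m/s.
By the Tsiolkovsky rocket equation, m₀/m_f = exp(Δv / v_e) = exp(1950 / 4449.2) = exp(0.4383) = 1.5500.
m_f = 61.53 / 1.5500 = 39.6968 t, so propellant = m₀ − m_f = 61.53 − 39.6968 = 21.8332 t.

propellant mass ≈ 21.8 t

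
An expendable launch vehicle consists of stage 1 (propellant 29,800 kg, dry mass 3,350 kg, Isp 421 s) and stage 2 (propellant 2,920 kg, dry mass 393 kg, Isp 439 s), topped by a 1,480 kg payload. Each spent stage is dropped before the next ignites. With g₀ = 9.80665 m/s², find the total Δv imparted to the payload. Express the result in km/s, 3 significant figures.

Ignition mass of stage 1 = 29,800+3,350 + 2,920+393 + 1,480 = 37,943 kg.
Stage 1: m₀ = 37,943 kg, m_f = 37,943 − 29,800 = 8,143 kg; Δv = 421×9.80665×ln(4.66) = 4128.6×1.5389 ≈ 6354 m/s.
Stage 2: m₀ = 4,793 kg, m_f = 4,793 − 2,920 = 1,873 kg; Δv = 439×9.80665×ln(2.559) = 4305.1×0.9396 ≈ 4045 m/s.
Total Δv = 6354 + 4045 = 10399 m/s.

Δv ≈ 10.4 km/s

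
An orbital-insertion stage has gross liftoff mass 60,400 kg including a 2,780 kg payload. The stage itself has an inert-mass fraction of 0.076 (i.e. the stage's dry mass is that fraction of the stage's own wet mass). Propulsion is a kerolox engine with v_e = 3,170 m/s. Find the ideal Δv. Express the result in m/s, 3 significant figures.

Δv ≈ 6760 m/s

Stage wet mass = m₀ − payload = 60,400 − 2,780 = 57,620 kg.
Stage dry mass = ε × stage wet mass = 0.076 × 57,620 = 4,379.12 kg.
Burnout mass m_f = stage dry + payload = 4,379.12 + 2,780 = 7,159.12 kg.
Δv = v_e · ln(60,400/7,159.12) = 3170.0 × ln(8.437) = 3170.0 × 2.1326 ≈ 6760 m/s.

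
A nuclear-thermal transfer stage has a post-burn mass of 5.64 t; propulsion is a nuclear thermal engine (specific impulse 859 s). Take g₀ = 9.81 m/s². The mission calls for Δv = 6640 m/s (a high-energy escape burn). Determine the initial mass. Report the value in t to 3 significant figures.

v_e = Isp · g₀ = 859 × 9.81 = 8426.8 m/s.
m₀/m_f = exp(Δv / v_e) = exp(6640 / 8426.8) = exp(0.7880) = 2.1989.
m₀ = m_f × 2.1989 = 5.64 × 2.1989 = 12.4018 t.

initial mass ≈ 12.4 t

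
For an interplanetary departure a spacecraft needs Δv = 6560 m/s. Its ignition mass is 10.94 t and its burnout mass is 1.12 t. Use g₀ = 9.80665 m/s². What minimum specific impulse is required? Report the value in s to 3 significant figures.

Isp ≈ 294 s

ln(m₀/m_f) = ln(10940/1120) = ln(9.768) = 2.2791.
By the Tsiolkovsky rocket equation, v_e = Δv / ln(m₀/m_f) = 6560 / 2.2791 = 2878.3 m/s.
Isp = v_e / g₀ = 2878.3 / 9.80665 = 293.5 s.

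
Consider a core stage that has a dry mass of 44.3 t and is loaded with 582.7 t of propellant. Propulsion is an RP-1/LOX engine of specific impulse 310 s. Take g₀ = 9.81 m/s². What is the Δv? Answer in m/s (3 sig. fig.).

Δv ≈ 8060 m/s

v_e = Isp · g₀ = 310 × 9.81 = 3041.1 m/s.
m₀ = m_dry + m_prop = 44.3 + 582.7 = 627 t.
From the ideal rocket equation, Δv = v_e · ln(m₀/m_f) = 3041.1 × ln(14.15) = 3041.1 × 2.6500 ≈ 8058.8 m/s.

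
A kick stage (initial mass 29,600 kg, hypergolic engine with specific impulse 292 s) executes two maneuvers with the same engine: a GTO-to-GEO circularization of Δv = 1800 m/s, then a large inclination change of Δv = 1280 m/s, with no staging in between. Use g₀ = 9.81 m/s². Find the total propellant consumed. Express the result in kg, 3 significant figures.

total propellant consumed ≈ 19500 kg

v_e = Isp · g₀ = 292 × 9.81 = 2864.5 m/s.
After the first burn: m = 29600 × exp(−1800/2864.5) = 29600 × 0.53346 = 15,790.4 kg.
After the second burn: m = 15,790.4 × exp(−1280/2864.5) = 15,790.4 × 0.63964 = 10,100.2 kg.
Total propellant = m₀ − m_final = 29600 − 10,100.2 = 19,499.8 kg.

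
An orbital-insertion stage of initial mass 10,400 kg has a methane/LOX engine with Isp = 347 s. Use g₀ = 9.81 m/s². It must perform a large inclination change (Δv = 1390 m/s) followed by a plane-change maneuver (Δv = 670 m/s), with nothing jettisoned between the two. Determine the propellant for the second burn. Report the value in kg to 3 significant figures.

v_e = Isp · g₀ = 347 × 9.81 = 3404.1 m/s.
After the first burn: m = 10400 × exp(−1390/3404.1) = 10400 × 0.66476 = 6,913.5 kg.
After the second burn: m = 6,913.5 × exp(−670/3404.1) = 6,913.5 × 0.82134 = 5,678.33 kg.
Second-burn propellant = 6,913.5 − 5,678.33 = 1,235.17 kg.

propellant for the second burn ≈ 1240 kg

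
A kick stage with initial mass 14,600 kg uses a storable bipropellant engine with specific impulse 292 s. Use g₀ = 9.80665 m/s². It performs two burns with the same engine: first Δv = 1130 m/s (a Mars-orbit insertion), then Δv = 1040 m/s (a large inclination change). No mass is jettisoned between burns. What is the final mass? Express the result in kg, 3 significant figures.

final mass ≈ 6840 kg

v_e = Isp · g₀ = 292 × 9.80665 = 2863.5 m/s.
After the first burn: m = 14600 × exp(−1130/2863.5) = 14600 × 0.67394 = 9,839.52 kg.
After the second burn: m = 9,839.52 × exp(−1040/2863.5) = 9,839.52 × 0.69546 = 6,842.99 kg.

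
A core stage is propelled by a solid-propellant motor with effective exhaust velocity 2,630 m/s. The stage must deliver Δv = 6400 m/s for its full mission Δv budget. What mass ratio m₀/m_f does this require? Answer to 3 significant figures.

By the Tsiolkovsky rocket equation, m₀/m_f = exp(Δv / v_e) = exp(6400 / 2630.0) = exp(2.4335) = 11.3983.

mass ratio ≈ 11.4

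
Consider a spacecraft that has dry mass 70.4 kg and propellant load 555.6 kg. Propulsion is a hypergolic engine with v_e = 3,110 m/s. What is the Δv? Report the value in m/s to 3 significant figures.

Δv ≈ 6800 m/s

m₀ = m_dry + m_prop = 70.4 + 555.6 = 626 kg.
Δv = v_e · ln(m₀/m_f) = 3110.0 × ln(8.892) = 3110.0 × 2.1852 ≈ 6795.8 m/s.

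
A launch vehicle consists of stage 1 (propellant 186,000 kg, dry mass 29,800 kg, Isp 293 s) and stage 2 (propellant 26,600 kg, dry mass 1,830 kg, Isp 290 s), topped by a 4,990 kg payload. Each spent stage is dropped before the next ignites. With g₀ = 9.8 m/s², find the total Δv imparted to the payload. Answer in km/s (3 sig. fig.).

Δv ≈ 8.46 km/s

Ignition mass of stage 1 = 186,000+29,800 + 26,600+1,830 + 4,990 = 249,220 kg.
Stage 1: m₀ = 249,220 kg, m_f = 249,220 − 186,000 = 63,220 kg; Δv = 293×9.8×ln(3.942) = 2871.4×1.3717 ≈ 3939 m/s.
Stage 2: m₀ = 33,420 kg, m_f = 33,420 − 26,600 = 6,820 kg; Δv = 290×9.8×ln(4.9) = 2842.0×1.5893 ≈ 4517 m/s.
Total Δv = 3939 + 4517 = 8456 m/s.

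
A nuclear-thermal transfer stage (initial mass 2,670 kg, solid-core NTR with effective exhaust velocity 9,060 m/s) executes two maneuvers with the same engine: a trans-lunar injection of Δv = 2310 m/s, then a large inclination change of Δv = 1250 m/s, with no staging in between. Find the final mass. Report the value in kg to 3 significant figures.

After the first burn: m = 2670 × exp(−2310/9060.0) = 2670 × 0.77494 = 2,069.09 kg.
After the second burn: m = 2,069.09 × exp(−1250/9060.0) = 2,069.09 × 0.87113 = 1,802.45 kg.

final mass ≈ 1800 kg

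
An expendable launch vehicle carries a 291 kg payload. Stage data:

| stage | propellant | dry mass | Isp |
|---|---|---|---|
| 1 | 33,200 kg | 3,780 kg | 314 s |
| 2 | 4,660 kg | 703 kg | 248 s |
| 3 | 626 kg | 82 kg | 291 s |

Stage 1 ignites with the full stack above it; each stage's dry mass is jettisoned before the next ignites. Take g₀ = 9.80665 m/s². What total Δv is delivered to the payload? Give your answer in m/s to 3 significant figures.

Ignition mass of stage 1 = 33,200+3,780 + 4,660+703 + 626+82 + 291 = 43,342 kg.
Stage 1: m₀ = 43,342 kg, m_f = 43,342 − 33,200 = 10,142 kg; Δv = 314×9.80665×ln(4.274) = 3079.3×1.4524 ≈ 4472 m/s.
Stage 2: m₀ = 6,362 kg, m_f = 6,362 − 4,660 = 1,702 kg; Δv = 248×9.80665×ln(3.738) = 2432.0×1.3185 ≈ 3207 m/s.
Stage 3: m₀ = 999 kg, m_f = 999 − 626 = 373 kg; Δv = 291×9.80665×ln(2.678) = 2853.7×0.9852 ≈ 2811 m/s.
Total Δv = 4472 + 3207 + 2811 = 10490 m/s.

Δv ≈ 10500 m/s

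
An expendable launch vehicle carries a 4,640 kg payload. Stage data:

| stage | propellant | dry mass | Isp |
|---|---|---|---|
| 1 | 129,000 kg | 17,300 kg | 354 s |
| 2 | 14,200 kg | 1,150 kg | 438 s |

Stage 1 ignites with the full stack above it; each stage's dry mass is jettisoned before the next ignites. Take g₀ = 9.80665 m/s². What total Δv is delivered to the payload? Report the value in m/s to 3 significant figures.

Δv ≈ 10500 m/s

Ignition mass of stage 1 = 129,000+17,300 + 14,200+1,150 + 4,640 = 166,290 kg.
Stage 1: m₀ = 166,290 kg, m_f = 166,290 − 129,000 = 37,290 kg; Δv = 354×9.80665×ln(4.459) = 3471.6×1.4950 ≈ 5190 m/s.
Stage 2: m₀ = 19,990 kg, m_f = 19,990 − 14,200 = 5,790 kg; Δv = 438×9.80665×ln(3.453) = 4295.3×1.2391 ≈ 5322 m/s.
Total Δv = 5190 + 5322 = 10512 m/s.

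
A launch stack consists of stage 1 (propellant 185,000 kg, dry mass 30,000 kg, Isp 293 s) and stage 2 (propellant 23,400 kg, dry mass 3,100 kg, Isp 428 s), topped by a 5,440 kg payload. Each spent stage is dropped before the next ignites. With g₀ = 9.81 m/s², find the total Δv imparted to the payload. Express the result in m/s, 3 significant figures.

Ignition mass of stage 1 = 185,000+30,000 + 23,400+3,100 + 5,440 = 246,940 kg.
Stage 1: m₀ = 246,940 kg, m_f = 246,940 − 185,000 = 61,940 kg; Δv = 293×9.81×ln(3.987) = 2874.3×1.3830 ≈ 3975 m/s.
Stage 2: m₀ = 31,940 kg, m_f = 31,940 − 23,400 = 8,540 kg; Δv = 428×9.81×ln(3.74) = 4198.7×1.3191 ≈ 5538 m/s.
Total Δv = 3975 + 5538 = 9513 m/s.

Δv ≈ 9510 m/s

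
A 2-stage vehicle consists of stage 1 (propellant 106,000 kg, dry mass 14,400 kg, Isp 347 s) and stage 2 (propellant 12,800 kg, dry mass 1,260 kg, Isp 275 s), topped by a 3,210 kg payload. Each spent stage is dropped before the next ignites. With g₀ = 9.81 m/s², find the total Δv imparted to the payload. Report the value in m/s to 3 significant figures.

Δv ≈ 8650 m/s

Ignition mass of stage 1 = 106,000+14,400 + 12,800+1,260 + 3,210 = 137,670 kg.
Stage 1: m₀ = 137,670 kg, m_f = 137,670 − 106,000 = 31,670 kg; Δv = 347×9.81×ln(4.347) = 3404.1×1.4695 ≈ 5002 m/s.
Stage 2: m₀ = 17,270 kg, m_f = 17,270 − 12,800 = 4,470 kg; Δv = 275×9.81×ln(3.864) = 2697.8×1.3516 ≈ 3646 m/s.
Total Δv = 5002 + 3646 = 8648 m/s.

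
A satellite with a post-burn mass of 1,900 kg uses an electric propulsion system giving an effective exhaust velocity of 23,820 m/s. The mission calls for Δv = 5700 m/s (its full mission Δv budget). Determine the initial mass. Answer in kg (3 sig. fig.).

m₀/m_f = exp(Δv / v_e) = exp(5700 / 23820.0) = exp(0.2393) = 1.2704.
m₀ = m_f × 1.2704 = 1,900 × 1.2704 = 2,413.76 kg.

initial mass ≈ 2410 kg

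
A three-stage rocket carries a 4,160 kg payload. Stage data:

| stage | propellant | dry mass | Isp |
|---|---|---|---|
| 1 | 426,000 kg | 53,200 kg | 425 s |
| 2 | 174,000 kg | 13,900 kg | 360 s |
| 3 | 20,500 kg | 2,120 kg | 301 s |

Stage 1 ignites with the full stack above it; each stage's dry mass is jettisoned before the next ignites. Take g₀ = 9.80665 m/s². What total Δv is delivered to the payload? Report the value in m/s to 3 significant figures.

Δv ≈ 14100 m/s

Ignition mass of stage 1 = 426,000+53,200 + 174,000+13,900 + 20,500+2,120 + 4,160 = 693,880 kg.
Stage 1: m₀ = 693,880 kg, m_f = 693,880 − 426,000 = 267,880 kg; Δv = 425×9.80665×ln(2.59) = 4167.8×0.9518 ≈ 3967 m/s.
Stage 2: m₀ = 214,680 kg, m_f = 214,680 − 174,000 = 40,680 kg; Δv = 360×9.80665×ln(5.277) = 3530.4×1.6634 ≈ 5872 m/s.
Stage 3: m₀ = 26,780 kg, m_f = 26,780 − 20,500 = 6,280 kg; Δv = 301×9.80665×ln(4.264) = 2951.8×1.4503 ≈ 4281 m/s.
Total Δv = 3967 + 5872 + 4281 = 14120 m/s.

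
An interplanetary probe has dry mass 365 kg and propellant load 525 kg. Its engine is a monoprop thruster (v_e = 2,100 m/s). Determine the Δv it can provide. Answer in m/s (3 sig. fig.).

Δv ≈ 1870 m/s

m₀ = m_dry + m_prop = 365 + 525 = 890 kg.
From the ideal rocket equation, Δv = v_e · ln(m₀/m_f) = 2100.0 × ln(2.438) = 2100.0 × 0.8913 ≈ 1871.8 m/s.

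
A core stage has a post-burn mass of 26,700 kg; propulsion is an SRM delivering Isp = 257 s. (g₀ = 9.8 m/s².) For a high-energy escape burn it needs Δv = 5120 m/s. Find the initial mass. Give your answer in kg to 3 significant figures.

initial mass ≈ 204000 kg

v_e = Isp · g₀ = 257 × 9.8 = 2518.6 m/s.
m₀/m_f = exp(Δv / v_e) = exp(5120 / 2518.6) = exp(2.0329) = 7.6360.
m₀ = m_f × 7.6360 = 26,700 × 7.6360 = 203,881 kg.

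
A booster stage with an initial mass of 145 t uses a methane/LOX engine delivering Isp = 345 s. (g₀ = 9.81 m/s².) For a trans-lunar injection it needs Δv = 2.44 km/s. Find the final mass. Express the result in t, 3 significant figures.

final mass ≈ 70.5 t

v_e = Isp · g₀ = 345 × 9.81 = 3384.5 m/s.
Using Δv = v_e ln(m₀/m_f): m₀/m_f = exp(Δv / v_e) = exp(2440 / 3384.5) = exp(0.7209) = 2.0564.
m_f = m₀ / 2.0564 = 145 / 2.0564 = 70.5116 t.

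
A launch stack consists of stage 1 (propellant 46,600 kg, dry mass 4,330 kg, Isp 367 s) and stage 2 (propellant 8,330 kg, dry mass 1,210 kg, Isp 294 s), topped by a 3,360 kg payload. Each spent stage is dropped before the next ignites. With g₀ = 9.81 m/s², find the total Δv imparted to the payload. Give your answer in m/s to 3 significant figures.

Ignition mass of stage 1 = 46,600+4,330 + 8,330+1,210 + 3,360 = 63,830 kg.
Stage 1: m₀ = 63,830 kg, m_f = 63,830 − 46,600 = 17,230 kg; Δv = 367×9.81×ln(3.705) = 3600.3×1.3096 ≈ 4715 m/s.
Stage 2: m₀ = 12,900 kg, m_f = 12,900 − 8,330 = 4,570 kg; Δv = 294×9.81×ln(2.823) = 2884.1×1.0377 ≈ 2993 m/s.
Total Δv = 4715 + 2993 = 7708 m/s.

Δv ≈ 7710 m/s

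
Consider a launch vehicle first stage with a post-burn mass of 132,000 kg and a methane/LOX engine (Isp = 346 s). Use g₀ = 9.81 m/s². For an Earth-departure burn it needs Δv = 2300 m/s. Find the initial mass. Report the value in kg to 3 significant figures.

v_e = Isp · g₀ = 346 × 9.81 = 3394.3 m/s.
m₀/m_f = exp(Δv / v_e) = exp(2300 / 3394.3) = exp(0.6776) = 1.9692.
m₀ = m_f × 1.9692 = 132,000 × 1.9692 = 259,934 kg.

initial mass ≈ 260000 kg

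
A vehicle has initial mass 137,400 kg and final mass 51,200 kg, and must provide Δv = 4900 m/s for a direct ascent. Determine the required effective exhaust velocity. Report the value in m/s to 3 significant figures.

v_e ≈ 4960 m/s

ln(m₀/m_f) = ln(137400/51200) = ln(2.684) = 0.9872.
v_e = Δv / ln(m₀/m_f) = 4900 / 0.9872 = 4963.8 m/s.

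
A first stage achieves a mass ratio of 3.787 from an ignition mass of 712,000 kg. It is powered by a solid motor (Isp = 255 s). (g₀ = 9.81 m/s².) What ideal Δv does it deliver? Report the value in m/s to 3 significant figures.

Δv ≈ 3330 m/s

v_e = Isp · g₀ = 255 × 9.81 = 2501.6 m/s.
Δv = v_e · ln(3.787) = 2501.6 × 1.3316 ≈ 3331.0 m/s.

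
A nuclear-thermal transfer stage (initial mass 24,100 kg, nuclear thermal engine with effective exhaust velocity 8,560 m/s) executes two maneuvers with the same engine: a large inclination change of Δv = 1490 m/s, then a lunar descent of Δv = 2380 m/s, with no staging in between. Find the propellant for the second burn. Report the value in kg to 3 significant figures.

propellant for the second burn ≈ 4920 kg

After the first burn: m = 24100 × exp(−1490/8560.0) = 24100 × 0.84024 = 20,249.8 kg.
After the second burn: m = 20,249.8 × exp(−2380/8560.0) = 20,249.8 × 0.75727 = 15,334.6 kg.
Second-burn propellant = 20,249.8 − 15,334.6 = 4,915.2 kg.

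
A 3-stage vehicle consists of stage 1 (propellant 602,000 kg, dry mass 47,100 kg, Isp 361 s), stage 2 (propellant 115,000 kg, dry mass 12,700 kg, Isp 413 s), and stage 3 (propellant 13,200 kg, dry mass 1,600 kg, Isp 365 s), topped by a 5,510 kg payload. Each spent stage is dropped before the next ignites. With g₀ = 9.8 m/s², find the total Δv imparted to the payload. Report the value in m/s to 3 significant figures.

Δv ≈ 14800 m/s

Ignition mass of stage 1 = 602,000+47,100 + 115,000+12,700 + 13,200+1,600 + 5,510 = 797,110 kg.
Stage 1: m₀ = 797,110 kg, m_f = 797,110 − 602,000 = 195,110 kg; Δv = 361×9.8×ln(4.085) = 3537.8×1.4074 ≈ 4979 m/s.
Stage 2: m₀ = 148,010 kg, m_f = 148,010 − 115,000 = 33,010 kg; Δv = 413×9.8×ln(4.484) = 4047.4×1.5005 ≈ 6073 m/s.
Stage 3: m₀ = 20,310 kg, m_f = 20,310 − 13,200 = 7,110 kg; Δv = 365×9.8×ln(2.857) = 3577.0×1.0496 ≈ 3754 m/s.
Total Δv = 4979 + 6073 + 3754 = 14806 m/s.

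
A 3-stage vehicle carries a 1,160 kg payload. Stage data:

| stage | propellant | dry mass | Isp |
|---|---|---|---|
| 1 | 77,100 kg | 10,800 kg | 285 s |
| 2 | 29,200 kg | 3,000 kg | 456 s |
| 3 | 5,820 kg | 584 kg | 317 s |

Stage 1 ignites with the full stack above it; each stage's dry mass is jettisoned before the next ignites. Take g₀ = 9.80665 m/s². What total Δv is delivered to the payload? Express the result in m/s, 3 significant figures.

Ignition mass of stage 1 = 77,100+10,800 + 29,200+3,000 + 5,820+584 + 1,160 = 127,664 kg.
Stage 1: m₀ = 127,664 kg, m_f = 127,664 − 77,100 = 50,564 kg; Δv = 285×9.80665×ln(2.525) = 2794.9×0.9262 ≈ 2589 m/s.
Stage 2: m₀ = 39,764 kg, m_f = 39,764 − 29,200 = 10,564 kg; Δv = 456×9.80665×ln(3.764) = 4471.8×1.3255 ≈ 5927 m/s.
Stage 3: m₀ = 7,564 kg, m_f = 7,564 − 5,820 = 1,744 kg; Δv = 317×9.80665×ln(4.337) = 3108.7×1.4672 ≈ 4561 m/s.
Total Δv = 2589 + 5927 + 4561 = 13077 m/s.

Δv ≈ 13100 m/s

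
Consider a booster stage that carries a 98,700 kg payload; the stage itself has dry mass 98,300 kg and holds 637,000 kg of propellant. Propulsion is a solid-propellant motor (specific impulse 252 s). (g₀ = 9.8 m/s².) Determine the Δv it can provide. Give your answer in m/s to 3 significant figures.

v_e = Isp · g₀ = 252 × 9.8 = 2469.6 m/s.
m₀ = payload + dry + propellant = 98,700 + 98,300 + 637,000 = 834,000 kg.
m_f = payload + dry = 98,700 + 98,300 = 197,000 kg.
Using Δv = v_e ln(m₀/m_f): Δv = v_e · ln(m₀/m_f) = 2469.6 × ln(4.234) = 2469.6 × 1.4430 ≈ 3563.7 m/s.

Δv ≈ 3560 m/s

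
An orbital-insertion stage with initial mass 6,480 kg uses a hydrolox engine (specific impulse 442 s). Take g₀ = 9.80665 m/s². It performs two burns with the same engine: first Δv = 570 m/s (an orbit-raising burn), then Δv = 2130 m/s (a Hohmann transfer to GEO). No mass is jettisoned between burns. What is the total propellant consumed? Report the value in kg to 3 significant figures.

v_e = Isp · g₀ = 442 × 9.80665 = 4334.5 m/s.
After the first burn: m = 6480 × exp(−570/4334.5) = 6480 × 0.87678 = 5,681.53 kg.
After the second burn: m = 5,681.53 × exp(−2130/4334.5) = 5,681.53 × 0.61177 = 3,475.79 kg.
Total propellant = m₀ − m_final = 6480 − 3,475.79 = 3,004.21 kg.

total propellant consumed ≈ 3000 kg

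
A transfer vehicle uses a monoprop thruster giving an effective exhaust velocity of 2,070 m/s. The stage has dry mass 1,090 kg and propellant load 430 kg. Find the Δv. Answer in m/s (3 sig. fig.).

Δv ≈ 688 m/s

m₀ = m_dry + m_prop = 1,090 + 430 = 1,520 kg.
Using Δv = v_e ln(m₀/m_f): Δv = v_e · ln(m₀/m_f) = 2070.0 × ln(1.394) = 2070.0 × 0.3325 ≈ 688.3 m/s.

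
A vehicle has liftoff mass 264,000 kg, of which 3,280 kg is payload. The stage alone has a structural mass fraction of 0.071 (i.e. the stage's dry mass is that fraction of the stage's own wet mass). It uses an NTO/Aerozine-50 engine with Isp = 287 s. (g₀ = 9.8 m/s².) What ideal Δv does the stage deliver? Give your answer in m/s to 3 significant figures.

Δv ≈ 7020 m/s

Stage wet mass = m₀ − payload = 264,000 − 3,280 = 260,720 kg.
Stage dry mass = ε × stage wet mass = 0.071 × 260,720 = 18,511.1 kg.
Burnout mass m_f = stage dry + payload = 18,511.1 + 3,280 = 21,791.1 kg.
v_e = Isp · g₀ = 287 × 9.8 = 2812.6 m/s.
Δv = v_e · ln(264,000/21,791.1) = 2812.6 × ln(12.12) = 2812.6 × 2.4944 ≈ 7016 m/s.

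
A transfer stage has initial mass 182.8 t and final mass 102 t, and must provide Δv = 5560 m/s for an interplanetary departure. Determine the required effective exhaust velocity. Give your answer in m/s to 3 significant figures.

v_e ≈ 9530 m/s

ln(m₀/m_f) = ln(182800/102000) = ln(1.792) = 0.5834.
From the ideal rocket equation, v_e = Δv / ln(m₀/m_f) = 5560 / 0.5834 = 9530.0 m/s.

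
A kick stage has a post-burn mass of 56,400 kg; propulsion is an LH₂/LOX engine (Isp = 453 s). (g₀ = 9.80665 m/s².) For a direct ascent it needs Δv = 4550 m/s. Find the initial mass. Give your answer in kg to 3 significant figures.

initial mass ≈ 157000 kg

v_e = Isp · g₀ = 453 × 9.80665 = 4442.4 m/s.
Rocket equation: m₀/m_f = exp(Δv / v_e) = exp(4550 / 4442.4) = exp(1.0242) = 2.7849.
m₀ = m_f × 2.7849 = 56,400 × 2.7849 = 157,068 kg.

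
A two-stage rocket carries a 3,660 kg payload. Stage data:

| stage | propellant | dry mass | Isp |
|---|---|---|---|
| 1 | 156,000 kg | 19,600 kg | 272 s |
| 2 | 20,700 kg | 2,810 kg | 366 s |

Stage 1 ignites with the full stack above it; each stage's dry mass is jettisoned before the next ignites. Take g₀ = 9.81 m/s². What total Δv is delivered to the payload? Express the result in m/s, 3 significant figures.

Ignition mass of stage 1 = 156,000+19,600 + 20,700+2,810 + 3,660 = 202,770 kg.
Stage 1: m₀ = 202,770 kg, m_f = 202,770 − 156,000 = 46,770 kg; Δv = 272×9.81×ln(4.335) = 2668.3×1.4668 ≈ 3914 m/s.
Stage 2: m₀ = 27,170 kg, m_f = 27,170 − 20,700 = 6,470 kg; Δv = 366×9.81×ln(4.199) = 3590.5×1.4349 ≈ 5152 m/s.
Total Δv = 3914 + 5152 = 9066 m/s.

Δv ≈ 9070 m/s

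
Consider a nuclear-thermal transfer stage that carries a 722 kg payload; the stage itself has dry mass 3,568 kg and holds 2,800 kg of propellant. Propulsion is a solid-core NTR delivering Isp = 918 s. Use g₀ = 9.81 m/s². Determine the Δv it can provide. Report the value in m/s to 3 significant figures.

Δv ≈ 4520 m/s

v_e = Isp · g₀ = 918 × 9.81 = 9005.6 m/s.
m₀ = payload + dry + propellant = 722 + 3,568 + 2,800 = 7,090 kg.
m_f = payload + dry = 722 + 3,568 = 4,290 kg.
Δv = v_e · ln(m₀/m_f) = 9005.6 × ln(1.653) = 9005.6 × 0.5024 ≈ 4524.4 m/s.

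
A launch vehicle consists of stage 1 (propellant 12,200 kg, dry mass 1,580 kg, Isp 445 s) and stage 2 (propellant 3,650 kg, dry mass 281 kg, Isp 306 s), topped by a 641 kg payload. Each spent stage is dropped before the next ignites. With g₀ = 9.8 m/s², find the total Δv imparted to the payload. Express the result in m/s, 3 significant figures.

Ignition mass of stage 1 = 12,200+1,580 + 3,650+281 + 641 = 18,352 kg.
Stage 1: m₀ = 18,352 kg, m_f = 18,352 − 12,200 = 6,152 kg; Δv = 445×9.8×ln(2.983) = 4361.0×1.0930 ≈ 4766 m/s.
Stage 2: m₀ = 4,572 kg, m_f = 4,572 − 3,650 = 922 kg; Δv = 306×9.8×ln(4.959) = 2998.8×1.6012 ≈ 4802 m/s.
Total Δv = 4766 + 4802 = 9568 m/s.

Δv ≈ 9570 m/s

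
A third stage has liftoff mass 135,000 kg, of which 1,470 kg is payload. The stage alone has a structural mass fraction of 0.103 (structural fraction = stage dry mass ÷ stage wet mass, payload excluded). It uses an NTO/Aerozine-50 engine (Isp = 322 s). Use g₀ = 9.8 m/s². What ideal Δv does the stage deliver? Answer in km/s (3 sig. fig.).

Δv ≈ 6.89 km/s

Stage wet mass = m₀ − payload = 135,000 − 1,470 = 133,530 kg.
Stage dry mass = ε × stage wet mass = 0.103 × 133,530 = 13,753.6 kg.
Burnout mass m_f = stage dry + payload = 13,753.6 + 1,470 = 15,223.6 kg.
v_e = Isp · g₀ = 322 × 9.8 = 3155.6 m/s.
Δv = v_e · ln(135,000/15,223.6) = 3155.6 × ln(8.868) = 3155.6 × 2.1824 ≈ 6887 m/s.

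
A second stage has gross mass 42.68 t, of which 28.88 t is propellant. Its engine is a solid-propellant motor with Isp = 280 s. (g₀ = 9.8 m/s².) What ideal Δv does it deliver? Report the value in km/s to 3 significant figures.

Δv ≈ 3.10 km/s

v_e = Isp · g₀ = 280 × 9.8 = 2744.0 m/s.
m_f = m₀ − m_prop = 42.68 − 28.88 = 13.8 t.
By the Tsiolkovsky rocket equation, Δv = v_e · ln(m₀/m_f) = 2744.0 × ln(3.093) = 2744.0 × 1.1291 ≈ 3098.1 m/s.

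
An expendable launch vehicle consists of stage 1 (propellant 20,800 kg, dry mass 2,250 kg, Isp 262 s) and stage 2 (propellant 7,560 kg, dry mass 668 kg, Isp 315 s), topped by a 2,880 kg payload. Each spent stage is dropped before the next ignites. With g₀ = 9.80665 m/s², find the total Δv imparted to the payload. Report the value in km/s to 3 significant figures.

Ignition mass of stage 1 = 20,800+2,250 + 7,560+668 + 2,880 = 34,158 kg.
Stage 1: m₀ = 34,158 kg, m_f = 34,158 − 20,800 = 13,358 kg; Δv = 262×9.80665×ln(2.557) = 2569.3×0.9389 ≈ 2412 m/s.
Stage 2: m₀ = 11,108 kg, m_f = 11,108 − 7,560 = 3,548 kg; Δv = 315×9.80665×ln(3.131) = 3089.1×1.1413 ≈ 3526 m/s.
Total Δv = 2412 + 3526 = 5938 m/s.

Δv ≈ 5.94 km/s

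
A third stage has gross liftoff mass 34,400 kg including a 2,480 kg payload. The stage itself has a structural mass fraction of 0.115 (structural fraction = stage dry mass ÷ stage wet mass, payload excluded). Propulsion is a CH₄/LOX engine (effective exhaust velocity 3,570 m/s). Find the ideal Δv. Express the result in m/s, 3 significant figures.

Δv ≈ 6150 m/s

Stage wet mass = m₀ − payload = 34,400 − 2,480 = 31,920 kg.
Stage dry mass = ε × stage wet mass = 0.115 × 31,920 = 3,670.8 kg.
Burnout mass m_f = stage dry + payload = 3,670.8 + 2,480 = 6,150.8 kg.
Δv = v_e · ln(34,400/6,150.8) = 3570.0 × ln(5.593) = 3570.0 × 1.7215 ≈ 6146 m/s.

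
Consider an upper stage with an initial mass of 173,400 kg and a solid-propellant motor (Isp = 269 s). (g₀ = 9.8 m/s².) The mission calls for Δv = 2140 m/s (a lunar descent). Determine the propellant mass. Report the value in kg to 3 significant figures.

propellant mass ≈ 96400 kg

v_e = Isp · g₀ = 269 × 9.8 = 2636.2 m/s.
Rocket equation: m₀/m_f = exp(Δv / v_e) = exp(2140 / 2636.2) = exp(0.8118) = 2.2519.
m_f = 173,400 / 2.2519 = 77,001.6 kg, so propellant = m₀ − m_f = 173,400 − 77,001.6 = 96,398.4 kg.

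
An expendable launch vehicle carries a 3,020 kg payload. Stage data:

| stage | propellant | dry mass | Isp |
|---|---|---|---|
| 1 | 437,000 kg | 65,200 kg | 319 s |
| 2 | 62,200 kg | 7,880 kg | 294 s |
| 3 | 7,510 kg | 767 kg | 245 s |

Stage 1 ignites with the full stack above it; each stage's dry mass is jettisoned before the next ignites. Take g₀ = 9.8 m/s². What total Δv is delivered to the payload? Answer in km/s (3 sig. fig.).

Ignition mass of stage 1 = 437,000+65,200 + 62,200+7,880 + 7,510+767 + 3,020 = 583,577 kg.
Stage 1: m₀ = 583,577 kg, m_f = 583,577 − 437,000 = 146,577 kg; Δv = 319×9.8×ln(3.981) = 3126.2×1.3816 ≈ 4319 m/s.
Stage 2: m₀ = 81,377 kg, m_f = 81,377 − 62,200 = 19,177 kg; Δv = 294×9.8×ln(4.243) = 2881.2×1.4454 ≈ 4164 m/s.
Stage 3: m₀ = 11,297 kg, m_f = 11,297 − 7,510 = 3,787 kg; Δv = 245×9.8×ln(2.983) = 2401.0×1.0930 ≈ 2624 m/s.
Total Δv = 4319 + 4164 + 2624 = 11107 m/s.

Δv ≈ 11.1 km/s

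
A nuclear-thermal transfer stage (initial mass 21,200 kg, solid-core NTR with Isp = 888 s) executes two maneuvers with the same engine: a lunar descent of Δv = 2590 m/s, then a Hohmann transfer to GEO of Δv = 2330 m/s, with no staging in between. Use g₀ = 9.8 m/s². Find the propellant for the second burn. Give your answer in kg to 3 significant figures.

propellant for the second burn ≈ 3700 kg

v_e = Isp · g₀ = 888 × 9.8 = 8702.4 m/s.
After the first burn: m = 21200 × exp(−2590/8702.4) = 21200 × 0.74258 = 15,742.7 kg.
After the second burn: m = 15,742.7 × exp(−2330/8702.4) = 15,742.7 × 0.76510 = 12,044.7 kg.
Second-burn propellant = 15,742.7 − 12,044.7 = 3,698 kg.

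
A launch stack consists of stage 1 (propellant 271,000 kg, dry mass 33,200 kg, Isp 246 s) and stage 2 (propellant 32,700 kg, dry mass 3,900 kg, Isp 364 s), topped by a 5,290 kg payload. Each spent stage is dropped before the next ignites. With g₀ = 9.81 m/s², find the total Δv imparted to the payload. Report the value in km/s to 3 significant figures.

Ignition mass of stage 1 = 271,000+33,200 + 32,700+3,900 + 5,290 = 346,090 kg.
Stage 1: m₀ = 346,090 kg, m_f = 346,090 − 271,000 = 75,090 kg; Δv = 246×9.81×ln(4.609) = 2413.3×1.5280 ≈ 3687 m/s.
Stage 2: m₀ = 41,890 kg, m_f = 41,890 − 32,700 = 9,190 kg; Δv = 364×9.81×ln(4.558) = 3570.8×1.5169 ≈ 5417 m/s.
Total Δv = 3687 + 5417 = 9104 m/s.

Δv ≈ 9.10 km/s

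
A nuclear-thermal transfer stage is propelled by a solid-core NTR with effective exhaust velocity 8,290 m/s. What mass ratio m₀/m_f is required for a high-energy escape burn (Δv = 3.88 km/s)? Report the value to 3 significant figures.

m₀/m_f = exp(Δv / v_e) = exp(3880 / 8290.0) = exp(0.4680) = 1.5969.

mass ratio ≈ 1.60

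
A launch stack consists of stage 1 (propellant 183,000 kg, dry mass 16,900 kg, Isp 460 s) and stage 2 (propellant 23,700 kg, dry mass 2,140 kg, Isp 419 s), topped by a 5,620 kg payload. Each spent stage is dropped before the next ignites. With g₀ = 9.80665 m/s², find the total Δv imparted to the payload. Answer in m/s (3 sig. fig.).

Δv ≈ 12800 m/s

Ignition mass of stage 1 = 183,000+16,900 + 23,700+2,140 + 5,620 = 231,360 kg.
Stage 1: m₀ = 231,360 kg, m_f = 231,360 − 183,000 = 48,360 kg; Δv = 460×9.80665×ln(4.784) = 4511.1×1.5653 ≈ 7061 m/s.
Stage 2: m₀ = 31,460 kg, m_f = 31,460 − 23,700 = 7,760 kg; Δv = 419×9.80665×ln(4.054) = 4109.0×1.3997 ≈ 5751 m/s.
Total Δv = 7061 + 5751 = 12812 m/s.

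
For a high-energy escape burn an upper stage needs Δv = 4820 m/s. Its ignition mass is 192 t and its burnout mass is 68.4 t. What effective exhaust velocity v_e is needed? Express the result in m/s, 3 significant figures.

v_e ≈ 4670 m/s

ln(m₀/m_f) = ln(192000/68400) = ln(2.807) = 1.0321.
v_e = Δv / ln(m₀/m_f) = 4820 / 1.0321 = 4670.0 m/s.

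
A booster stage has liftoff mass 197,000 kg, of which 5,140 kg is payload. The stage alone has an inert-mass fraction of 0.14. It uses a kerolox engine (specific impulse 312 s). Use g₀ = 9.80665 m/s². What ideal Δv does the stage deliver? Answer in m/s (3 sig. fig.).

Stage wet mass = m₀ − payload = 197,000 − 5,140 = 191,860 kg.
Stage dry mass = ε × stage wet mass = 0.14 × 191,860 = 26,860.4 kg.
Burnout mass m_f = stage dry + payload = 26,860.4 + 5,140 = 32,000.4 kg.
v_e = Isp · g₀ = 312 × 9.80665 = 3059.7 m/s.
Δv = v_e · ln(197,000/32,000.4) = 3059.7 × ln(6.156) = 3059.7 × 1.8175 ≈ 5561 m/s.

Δv ≈ 5560 m/s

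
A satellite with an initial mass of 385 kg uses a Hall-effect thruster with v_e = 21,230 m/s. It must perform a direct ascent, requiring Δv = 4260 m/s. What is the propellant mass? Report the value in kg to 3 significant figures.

propellant mass ≈ 70.0 kg

m₀/m_f = exp(Δv / v_e) = exp(4260 / 21230.0) = exp(0.2007) = 1.2222.
m_f = 385 / 1.2222 = 315.006 kg, so propellant = m₀ − m_f = 385 − 315.006 = 69.994 kg.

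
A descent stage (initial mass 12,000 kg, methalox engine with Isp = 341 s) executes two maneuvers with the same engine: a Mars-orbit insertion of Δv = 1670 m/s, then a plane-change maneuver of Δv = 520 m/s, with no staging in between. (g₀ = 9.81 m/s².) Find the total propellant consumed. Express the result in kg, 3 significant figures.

total propellant consumed ≈ 5760 kg

v_e = Isp · g₀ = 341 × 9.81 = 3345.2 m/s.
After the first burn: m = 12000 × exp(−1670/3345.2) = 12000 × 0.60700 = 7,284 kg.
After the second burn: m = 7,284 × exp(−520/3345.2) = 7,284 × 0.85603 = 6,235.32 kg.
Total propellant = m₀ − m_final = 12000 − 6,235.32 = 5,764.68 kg.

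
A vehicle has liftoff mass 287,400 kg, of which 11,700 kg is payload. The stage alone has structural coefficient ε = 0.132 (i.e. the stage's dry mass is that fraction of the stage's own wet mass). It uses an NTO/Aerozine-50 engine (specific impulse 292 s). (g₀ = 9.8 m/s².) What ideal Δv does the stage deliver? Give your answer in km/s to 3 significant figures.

Stage wet mass = m₀ − payload = 287,400 − 11,700 = 275,700 kg.
Stage dry mass = ε × stage wet mass = 0.132 × 275,700 = 36,392.4 kg.
Burnout mass m_f = stage dry + payload = 36,392.4 + 11,700 = 48,092.4 kg.
v_e = Isp · g₀ = 292 × 9.8 = 2861.6 m/s.
From the ideal rocket equation, Δv = v_e · ln(287,400/48,092.4) = 2861.6 × ln(5.976) = 2861.6 × 1.7878 ≈ 5116 m/s.

Δv ≈ 5.12 km/s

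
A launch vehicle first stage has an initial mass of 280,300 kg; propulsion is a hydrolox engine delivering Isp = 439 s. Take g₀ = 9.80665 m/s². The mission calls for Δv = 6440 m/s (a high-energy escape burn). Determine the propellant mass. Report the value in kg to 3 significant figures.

propellant mass ≈ 217000 kg

v_e = Isp · g₀ = 439 × 9.80665 = 4305.1 m/s.
Rocket equation: m₀/m_f = exp(Δv / v_e) = exp(6440 / 4305.1) = exp(1.4959) = 4.4633.
m_f = 280,300 / 4.4633 = 62,801.1 kg, so propellant = m₀ − m_f = 280,300 − 62,801.1 = 217,498.9 kg.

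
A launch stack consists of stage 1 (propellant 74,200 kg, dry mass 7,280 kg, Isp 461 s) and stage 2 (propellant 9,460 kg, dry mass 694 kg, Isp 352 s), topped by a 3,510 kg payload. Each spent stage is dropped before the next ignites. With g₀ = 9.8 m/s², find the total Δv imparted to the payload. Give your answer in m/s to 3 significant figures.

Ignition mass of stage 1 = 74,200+7,280 + 9,460+694 + 3,510 = 95,144 kg.
Stage 1: m₀ = 95,144 kg, m_f = 95,144 − 74,200 = 20,944 kg; Δv = 461×9.8×ln(4.543) = 4517.8×1.5135 ≈ 6838 m/s.
Stage 2: m₀ = 13,664 kg, m_f = 13,664 − 9,460 = 4,204 kg; Δv = 352×9.8×ln(3.25) = 3449.6×1.1787 ≈ 4066 m/s.
Total Δv = 6838 + 4066 = 10904 m/s.

Δv ≈ 10900 m/s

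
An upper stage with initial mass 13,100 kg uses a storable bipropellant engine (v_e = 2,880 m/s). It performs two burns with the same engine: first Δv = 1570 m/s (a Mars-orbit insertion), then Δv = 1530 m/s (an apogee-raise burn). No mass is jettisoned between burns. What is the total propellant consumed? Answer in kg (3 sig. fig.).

total propellant consumed ≈ 8640 kg

After the first burn: m = 13100 × exp(−1570/2880.0) = 13100 × 0.57976 = 7,594.86 kg.
After the second burn: m = 7,594.86 × exp(−1530/2880.0) = 7,594.86 × 0.58787 = 4,464.79 kg.
Total propellant = m₀ − m_final = 13100 − 4,464.79 = 8,635.21 kg.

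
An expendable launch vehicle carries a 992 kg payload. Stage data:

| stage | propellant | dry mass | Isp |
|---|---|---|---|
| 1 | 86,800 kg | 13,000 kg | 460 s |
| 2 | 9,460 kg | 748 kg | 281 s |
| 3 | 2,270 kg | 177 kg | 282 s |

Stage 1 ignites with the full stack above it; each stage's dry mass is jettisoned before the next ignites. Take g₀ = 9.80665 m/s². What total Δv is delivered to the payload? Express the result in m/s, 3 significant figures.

Δv ≈ 12800 m/s

Ignition mass of stage 1 = 86,800+13,000 + 9,460+748 + 2,270+177 + 992 = 113,447 kg.
Stage 1: m₀ = 113,447 kg, m_f = 113,447 − 86,800 = 26,647 kg; Δv = 460×9.80665×ln(4.257) = 4511.1×1.4487 ≈ 6535 m/s.
Stage 2: m₀ = 13,647 kg, m_f = 13,647 − 9,460 = 4,187 kg; Δv = 281×9.80665×ln(3.259) = 2755.7×1.1815 ≈ 3256 m/s.
Stage 3: m₀ = 3,439 kg, m_f = 3,439 − 2,270 = 1,169 kg; Δv = 282×9.80665×ln(2.942) = 2765.5×1.0790 ≈ 2984 m/s.
Total Δv = 6535 + 3256 + 2984 = 12775 m/s.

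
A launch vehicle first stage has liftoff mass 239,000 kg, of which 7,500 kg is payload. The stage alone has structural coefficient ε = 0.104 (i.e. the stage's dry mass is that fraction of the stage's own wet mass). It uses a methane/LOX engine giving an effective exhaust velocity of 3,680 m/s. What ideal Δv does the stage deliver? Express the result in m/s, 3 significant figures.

Stage wet mass = m₀ − payload = 239,000 − 7,500 = 231,500 kg.
Stage dry mass = ε × stage wet mass = 0.104 × 231,500 = 24,076 kg.
Burnout mass m_f = stage dry + payload = 24,076 + 7,500 = 31,576 kg.
Δv = v_e · ln(239,000/31,576) = 3680.0 × ln(7.569) = 3680.0 × 2.0241 ≈ 7449 m/s.

Δv ≈ 7450 m/s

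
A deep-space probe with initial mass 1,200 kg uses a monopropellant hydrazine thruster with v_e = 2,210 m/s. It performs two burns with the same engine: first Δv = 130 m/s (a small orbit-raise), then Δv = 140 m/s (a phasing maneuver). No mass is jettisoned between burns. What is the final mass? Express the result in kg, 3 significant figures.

final mass ≈ 1060 kg

After the first burn: m = 1200 × exp(−130/2210.0) = 1200 × 0.94287 = 1,131.44 kg.
After the second burn: m = 1,131.44 × exp(−140/2210.0) = 1,131.44 × 0.93862 = 1,061.99 kg.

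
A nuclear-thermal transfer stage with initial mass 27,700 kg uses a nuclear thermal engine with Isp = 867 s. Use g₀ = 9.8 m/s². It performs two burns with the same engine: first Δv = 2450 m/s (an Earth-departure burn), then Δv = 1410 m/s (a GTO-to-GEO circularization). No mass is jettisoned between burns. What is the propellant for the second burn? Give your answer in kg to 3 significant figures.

propellant for the second burn ≈ 3170 kg

v_e = Isp · g₀ = 867 × 9.8 = 8496.6 m/s.
After the first burn: m = 27700 × exp(−2450/8496.6) = 27700 × 0.74950 = 20,761.2 kg.
After the second burn: m = 20,761.2 × exp(−1410/8496.6) = 20,761.2 × 0.84709 = 17,586.6 kg.
Second-burn propellant = 20,761.2 − 17,586.6 = 3,174.6 kg.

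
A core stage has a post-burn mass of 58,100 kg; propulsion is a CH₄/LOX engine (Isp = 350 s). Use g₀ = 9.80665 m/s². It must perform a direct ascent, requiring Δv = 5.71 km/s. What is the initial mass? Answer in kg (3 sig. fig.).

initial mass ≈ 307000 kg

v_e = Isp · g₀ = 350 × 9.80665 = 3432.3 m/s.
m₀/m_f = exp(Δv / v_e) = exp(5710 / 3432.3) = exp(1.6636) = 5.2782.
m₀ = m_f × 5.2782 = 58,100 × 5.2782 = 306,663 kg.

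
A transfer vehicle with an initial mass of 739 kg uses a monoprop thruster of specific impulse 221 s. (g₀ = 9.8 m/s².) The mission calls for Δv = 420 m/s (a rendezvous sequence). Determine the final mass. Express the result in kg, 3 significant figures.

v_e = Isp · g₀ = 221 × 9.8 = 2165.8 m/s.
m₀/m_f = exp(Δv / v_e) = exp(420 / 2165.8) = exp(0.1939) = 1.2140.
m_f = m₀ / 1.2140 = 739 / 1.2140 = 608.731 kg.

final mass ≈ 609 kg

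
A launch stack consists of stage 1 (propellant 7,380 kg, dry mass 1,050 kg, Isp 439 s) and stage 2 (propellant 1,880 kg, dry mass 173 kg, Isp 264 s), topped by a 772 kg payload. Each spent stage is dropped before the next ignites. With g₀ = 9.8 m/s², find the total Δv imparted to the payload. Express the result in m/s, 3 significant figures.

Δv ≈ 7420 m/s

Ignition mass of stage 1 = 7,380+1,050 + 1,880+173 + 772 = 11,255 kg.
Stage 1: m₀ = 11,255 kg, m_f = 11,255 − 7,380 = 3,875 kg; Δv = 439×9.8×ln(2.905) = 4302.2×1.0663 ≈ 4587 m/s.
Stage 2: m₀ = 2,825 kg, m_f = 2,825 − 1,880 = 945 kg; Δv = 264×9.8×ln(2.989) = 2587.2×1.0951 ≈ 2833 m/s.
Total Δv = 4587 + 2833 = 7420 m/s.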